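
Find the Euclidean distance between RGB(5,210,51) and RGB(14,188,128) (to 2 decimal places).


d = √[(R₁-R₂)² + (G₁-G₂)² + (B₁-B₂)²]
d = √[(5-14)² + (210-188)² + (51-128)²]
d = √[81 + 484 + 5929]
d = √6494
d ≈ 80.59


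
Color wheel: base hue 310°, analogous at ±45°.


Base hue: 310°
Left analog: (310 - 45) mod 360 = 265°
Right analog: (310 + 45) mod 360 = 355°
Analogous hues = 265° and 355°


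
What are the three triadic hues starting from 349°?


Triadic: equally spaced at 120° intervals
H1 = 349°
H2 = (349 + 120) mod 360 = 109°
H3 = (349 + 240) mod 360 = 229°
Triadic = 349°, 109°, 229°


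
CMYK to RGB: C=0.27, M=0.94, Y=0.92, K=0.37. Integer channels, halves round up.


R = 255 × (1-C) × (1-K) = 255 × 0.73 × 0.63 = 117.2745 → 117
G = 255 × (1-M) × (1-K) = 255 × 0.06 × 0.63 = 9.639 → 10
B = 255 × (1-Y) × (1-K) = 255 × 0.08 × 0.63 = 12.852 → 13
= RGB(117, 10, 13)


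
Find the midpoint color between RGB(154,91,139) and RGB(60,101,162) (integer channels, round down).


Midpoint: each channel = ⌊(C₁+C₂)/2⌋
R: ⌊(154+60)/2⌋ = 107
G: ⌊(91+101)/2⌋ = 96
B: ⌊(139+162)/2⌋ = 150
= RGB(107, 96, 150)


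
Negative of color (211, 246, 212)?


Invert: (255-R, 255-G, 255-B)
R: 255-211 = 44
G: 255-246 = 9
B: 255-212 = 43
= RGB(44, 9, 43)


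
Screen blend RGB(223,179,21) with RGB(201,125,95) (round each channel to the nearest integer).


Screen: C = 255 - (255-A)×(255-B)/255, rounded to nearest integer
R: 255 - (255-223)×(255-201)/255 = 255 - 1728/255 ≈ 255 - 6.776 = 248.224 → 248
G: 255 - (255-179)×(255-125)/255 = 255 - 9880/255 ≈ 255 - 38.745 = 216.255 → 216
B: 255 - (255-21)×(255-95)/255 = 255 - 37440/255 ≈ 255 - 146.824 = 108.176 → 108
= RGB(248, 216, 108)


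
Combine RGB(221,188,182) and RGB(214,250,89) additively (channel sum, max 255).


Additive: each channel = min(255, C₁+C₂)
R: 221+214 = 435 → 255
G: 188+250 = 438 → 255
B: 182+89 = 271 → 255
= RGB(255, 255, 255)


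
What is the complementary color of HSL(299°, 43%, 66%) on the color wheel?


Complement = opposite side of color wheel = hue + 180°
H' = (299 + 180) mod 360 = 119°
S and L unchanged.
= HSL(119°, 43%, 66%)


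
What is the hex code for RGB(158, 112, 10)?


R = 158 → 9E (hex)
G = 112 → 70 (hex)
B = 10 → 0A (hex)
Hex = #9E700A


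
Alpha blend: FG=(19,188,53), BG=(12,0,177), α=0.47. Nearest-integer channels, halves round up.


C = α×F + (1-α)×B, with 1-α = 0.53
R: 0.47×19 + 0.53×12 = 8.93 + 6.36 = 15.29 → 15
G: 0.47×188 + 0.53×0 = 88.36 + 0.00 = 88.36 → 88
B: 0.47×53 + 0.53×177 = 24.91 + 93.81 = 118.72 → 119
= RGB(15, 88, 119)


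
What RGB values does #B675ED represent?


B6 → 182 (R)
75 → 117 (G)
ED → 237 (B)
= RGB(182, 117, 237)


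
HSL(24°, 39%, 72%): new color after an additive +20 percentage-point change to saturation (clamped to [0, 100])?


Original S = 39%
Adjustment = +20 percentage points
New S = 39 + (20) = 59
Clamp to [0, 100] → 59
= HSL(24°, 59%, 72%)


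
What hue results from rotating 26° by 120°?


New hue = (H + rotation) mod 360
New hue = (26 + 120) mod 360
= 146 mod 360
= 146°


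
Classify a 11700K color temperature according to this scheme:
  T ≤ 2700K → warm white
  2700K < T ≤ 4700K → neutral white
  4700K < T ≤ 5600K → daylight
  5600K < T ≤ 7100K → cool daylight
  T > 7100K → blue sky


Temperature: 11700K
11700K > 7100K → blue sky
Classification: blue sky


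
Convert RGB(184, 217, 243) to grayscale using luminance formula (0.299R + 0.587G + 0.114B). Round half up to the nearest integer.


Gray = 0.299×R + 0.587×G + 0.114×B
Gray = 0.299×184 + 0.587×217 + 0.114×243
Gray = 55.016 + 127.379 + 27.702
Gray = 210.097 → round half up → 210
Gray = 210


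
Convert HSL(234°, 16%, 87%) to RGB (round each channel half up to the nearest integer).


H=234°, S=0.16, L=0.87
C = (1-|2L-1|)×S = (1-|0.74|)×0.16 = 0.0416
H' = H/60 = 234/60 ≈ 3.9000; X = C×(1-|H' mod 2 - 1|) = 0.00416
m = L - C/2 = 0.87 - 0.0208 = 0.8492
Sector ⌊H'⌋ = 3 → (R',G',B') = (0.0, 0.00416, 0.0416)
RGB = ((R'+m)×255, (G'+m)×255, (B'+m)×255) = (216.546, 217.6068, 227.154)
Round half up → RGB(217, 218, 227)


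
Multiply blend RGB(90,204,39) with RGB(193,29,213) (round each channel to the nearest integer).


Multiply: C = A×B/255, rounded to nearest integer
R: 90×193/255 = 17370/255 ≈ 68.118 → 68
G: 204×29/255 = 5916/255 ≈ 23.200 → 23
B: 39×213/255 = 8307/255 ≈ 32.576 → 33
= RGB(68, 23, 33)


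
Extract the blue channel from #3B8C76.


Color: #3B8C76
R = 3B = 59
G = 8C = 140
B = 76 = 118
Blue = 118


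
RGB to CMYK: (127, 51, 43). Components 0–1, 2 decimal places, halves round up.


R'=127/255≈0.4980, G'=51/255≈0.2000, B'=43/255≈0.1686
K = 1 - max(R',G',B') = 1 - 127/255 = 128/255 = 0.50196… → 0.50
(1-R'-K)/(1-K) simplifies to (max-R)/max with max = 127:
C = (127-127)/127 = 0/127 = 0 → 0.00
M = (127-51)/127 = 76/127 = 0.59842… → 0.60
Y = (127-43)/127 = 84/127 = 0.66141… → 0.66
= CMYK(0.00, 0.60, 0.66, 0.50)


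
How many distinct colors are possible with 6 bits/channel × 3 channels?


Total bits = 6 bits/channel × 3 channels = 18 bits
Distinct colors = 2^18
= 262,144 colors


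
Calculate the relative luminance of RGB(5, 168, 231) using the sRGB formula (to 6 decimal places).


Linearize each channel (sRGB transfer function): c = v/255; c_lin = c/12.92 if c ≤ 0.04045, else ((c+0.055)/1.055)^2.4
  R: 5/255 ≈ 0.019608 ≤ 0.04045 → 0.019608/12.92 ≈ 0.001518
  G: 168/255 ≈ 0.658824 > 0.04045 → ((0.658824+0.055)/1.055)^2.4 ≈ 0.391572
  B: 231/255 ≈ 0.905882 > 0.04045 → ((0.905882+0.055)/1.055)^2.4 ≈ 0.799103
R_lin = 0.001518, G_lin = 0.391572, B_lin = 0.799103
L = 0.2126×R + 0.7152×G + 0.0722×B
L = 0.2126×0.001518 + 0.7152×0.391572 + 0.0722×0.799103
L ≈ 0.338071


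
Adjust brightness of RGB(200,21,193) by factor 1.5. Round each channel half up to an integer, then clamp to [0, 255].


Multiply each channel by 1.5, round half up, clamp to [0, 255]
R: 200×1.5 = 300 → clamp → 255
G: 21×1.5 = 31.5 → round → 32
B: 193×1.5 = 289.5 → round → 290 → clamp → 255
= RGB(255, 32, 255)


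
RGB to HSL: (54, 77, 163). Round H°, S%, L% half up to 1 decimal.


Normalize: R'=54/255≈0.2118, G'=77/255≈0.3020, B'=163/255≈0.6392
Max=163/255, Min=54/255, Δ=Max-Min=109/255
L = (Max+Min)/2 = (163+54)/510 = 217/510 = 0.42549… → L = 42.5%
L ≤ 0.5 → S = Δ/(Max+Min) = 109/(163+54) = 109/217 = 0.50230… → S = 50.2%
(the 1/255 factors cancel in S and H, so raw channel differences can be used)
Max is B' → H = 60 × ((R-G)/Δ + 4) = 60 × ((54-77)/109 + 4)
  -23/109 + 4 = -0.2110… + 4 = 3.7889…
  H = 60 × 3.7889… = 227.339…° → H = 227.3°
= HSL(227.3°, 50.2%, 42.5%)


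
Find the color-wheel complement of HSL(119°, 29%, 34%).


Complement = opposite side of color wheel = hue + 180°
H' = (119 + 180) mod 360 = 299°
S and L unchanged.
= HSL(299°, 29%, 34%)


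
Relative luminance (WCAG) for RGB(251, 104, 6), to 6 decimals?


Linearize each channel (sRGB transfer function): c = v/255; c_lin = c/12.92 if c ≤ 0.04045, else ((c+0.055)/1.055)^2.4
  R: 251/255 ≈ 0.984314 > 0.04045 → ((0.984314+0.055)/1.055)^2.4 ≈ 0.964686
  G: 104/255 ≈ 0.407843 > 0.04045 → ((0.407843+0.055)/1.055)^2.4 ≈ 0.138432
  B: 6/255 ≈ 0.023529 ≤ 0.04045 → 0.023529/12.92 ≈ 0.001821
R_lin = 0.964686, G_lin = 0.138432, B_lin = 0.001821
L = 0.2126×R + 0.7152×G + 0.0722×B
L = 0.2126×0.964686 + 0.7152×0.138432 + 0.0722×0.001821
L ≈ 0.304230


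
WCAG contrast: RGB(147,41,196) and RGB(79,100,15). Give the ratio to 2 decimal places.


Linearize each sRGB channel c=v/255: c/12.92 if c ≤ 0.04045 else ((c+0.055)/1.055)^2.4
L = 0.2126×R_lin + 0.7152×G_lin + 0.0722×B_lin
Color 1 (147,41,196):
  R=147: 147/255≈0.5765 > 0.04045 → ((0.5765+0.055)/1.055)^2.4 ≈ 0.29177
  G=41: 41/255≈0.1608 > 0.04045 → ((0.1608+0.055)/1.055)^2.4 ≈ 0.02217
  B=196: 196/255≈0.7686 > 0.04045 → ((0.7686+0.055)/1.055)^2.4 ≈ 0.55201
  L1 = 0.2126×0.29177 + 0.7152×0.02217 + 0.0722×0.55201 ≈ 0.11774
Color 2 (79,100,15):
  R=79: 79/255≈0.3098 > 0.04045 → ((0.3098+0.055)/1.055)^2.4 ≈ 0.07819
  G=100: 100/255≈0.3922 > 0.04045 → ((0.3922+0.055)/1.055)^2.4 ≈ 0.12744
  B=15: 15/255≈0.0588 > 0.04045 → ((0.0588+0.055)/1.055)^2.4 ≈ 0.00478
  L2 = 0.2126×0.07819 + 0.7152×0.12744 + 0.0722×0.00478 ≈ 0.10811
Lighter = 0.11774, Darker = 0.10811
Ratio = (L_lighter + 0.05) / (L_darker + 0.05)
Ratio = (0.11774 + 0.05) / (0.10811 + 0.05) = 0.16774 / 0.15811 ≈ 1.0609
Ratio ≈ 1.06:1


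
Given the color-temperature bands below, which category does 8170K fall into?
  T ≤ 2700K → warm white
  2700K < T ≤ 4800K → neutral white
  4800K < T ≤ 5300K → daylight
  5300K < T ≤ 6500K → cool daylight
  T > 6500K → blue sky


Temperature: 8170K
8170K > 6500K → blue sky
Classification: blue sky


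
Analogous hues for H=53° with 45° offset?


Base hue: 53°
Left analog: (53 - 45) mod 360 = 8°
Right analog: (53 + 45) mod 360 = 98°
Analogous hues = 8° and 98°


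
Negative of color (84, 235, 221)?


Invert: (255-R, 255-G, 255-B)
R: 255-84 = 171
G: 255-235 = 20
B: 255-221 = 34
= RGB(171, 20, 34)


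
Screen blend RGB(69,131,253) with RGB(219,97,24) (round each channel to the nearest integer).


Screen: C = 255 - (255-A)×(255-B)/255, rounded to nearest integer
R: 255 - (255-69)×(255-219)/255 = 255 - 6696/255 ≈ 255 - 26.259 = 228.741 → 229
G: 255 - (255-131)×(255-97)/255 = 255 - 19592/255 ≈ 255 - 76.831 = 178.169 → 178
B: 255 - (255-253)×(255-24)/255 = 255 - 462/255 ≈ 255 - 1.812 = 253.188 → 253
= RGB(229, 178, 253)


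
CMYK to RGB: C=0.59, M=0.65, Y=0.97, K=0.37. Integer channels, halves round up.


R = 255 × (1-C) × (1-K) = 255 × 0.41 × 0.63 = 65.8665 → 66
G = 255 × (1-M) × (1-K) = 255 × 0.35 × 0.63 = 56.2275 → 56
B = 255 × (1-Y) × (1-K) = 255 × 0.03 × 0.63 = 4.8195 → 5
= RGB(66, 56, 5)


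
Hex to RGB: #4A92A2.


4A → 74 (R)
92 → 146 (G)
A2 → 162 (B)
= RGB(74, 146, 162)


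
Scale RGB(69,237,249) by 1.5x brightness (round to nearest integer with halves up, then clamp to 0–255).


Multiply each channel by 1.5, round half up, clamp to [0, 255]
R: 69×1.5 = 103.5 → round → 104
G: 237×1.5 = 355.5 → round → 356 → clamp → 255
B: 249×1.5 = 373.5 → round → 374 → clamp → 255
= RGB(104, 255, 255)


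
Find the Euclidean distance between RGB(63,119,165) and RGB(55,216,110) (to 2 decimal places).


d = √[(R₁-R₂)² + (G₁-G₂)² + (B₁-B₂)²]
d = √[(63-55)² + (119-216)² + (165-110)²]
d = √[64 + 9409 + 3025]
d = √12498
d ≈ 111.79


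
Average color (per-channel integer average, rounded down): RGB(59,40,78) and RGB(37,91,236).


Midpoint: each channel = ⌊(C₁+C₂)/2⌋
R: ⌊(59+37)/2⌋ = 48
G: ⌊(40+91)/2⌋ = 65
B: ⌊(78+236)/2⌋ = 157
= RGB(48, 65, 157)


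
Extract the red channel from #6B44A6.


Color: #6B44A6
R = 6B = 107
G = 44 = 68
B = A6 = 166
Red = 107


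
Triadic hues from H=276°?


Triadic: equally spaced at 120° intervals
H1 = 276°
H2 = (276 + 120) mod 360 = 36°
H3 = (276 + 240) mod 360 = 156°
Triadic = 276°, 36°, 156°


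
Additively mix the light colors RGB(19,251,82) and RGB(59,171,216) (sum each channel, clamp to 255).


Additive: each channel = min(255, C₁+C₂)
R: 19+59 = 78 → 78
G: 251+171 = 422 → 255
B: 82+216 = 298 → 255
= RGB(78, 255, 255)


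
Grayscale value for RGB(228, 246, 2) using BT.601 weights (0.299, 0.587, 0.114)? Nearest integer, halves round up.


Gray = 0.299×R + 0.587×G + 0.114×B
Gray = 0.299×228 + 0.587×246 + 0.114×2
Gray = 68.172 + 144.402 + 0.228
Gray = 212.802 → round half up → 213
Gray = 213


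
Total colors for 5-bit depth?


Colors = 2^bits = 2^5
= 32 colors


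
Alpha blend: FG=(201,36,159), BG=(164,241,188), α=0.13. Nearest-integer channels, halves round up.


C = α×F + (1-α)×B, with 1-α = 0.87
R: 0.13×201 + 0.87×164 = 26.13 + 142.68 = 168.81 → 169
G: 0.13×36 + 0.87×241 = 4.68 + 209.67 = 214.35 → 214
B: 0.13×159 + 0.87×188 = 20.67 + 163.56 = 184.23 → 184
= RGB(169, 214, 184)


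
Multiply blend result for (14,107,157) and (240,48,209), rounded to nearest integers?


Multiply: C = A×B/255, rounded to nearest integer
R: 14×240/255 = 3360/255 ≈ 13.176 → 13
G: 107×48/255 = 5136/255 ≈ 20.141 → 20
B: 157×209/255 = 32813/255 ≈ 128.678 → 129
= RGB(13, 20, 129)


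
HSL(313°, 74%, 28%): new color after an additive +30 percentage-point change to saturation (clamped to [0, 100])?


Original S = 74%
Adjustment = +30 percentage points
New S = 74 + (30) = 104
Clamp to [0, 100] → 100
= HSL(313°, 100%, 28%)


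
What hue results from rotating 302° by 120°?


New hue = (H + rotation) mod 360
New hue = (302 + 120) mod 360
= 422 mod 360
= 62°


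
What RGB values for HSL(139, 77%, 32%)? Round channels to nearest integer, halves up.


H=139°, S=0.77, L=0.32
C = (1-|2L-1|)×S = (1-|-0.36|)×0.77 = 0.4928
H' = H/60 = 139/60 ≈ 2.3167; X = C×(1-|H' mod 2 - 1|) ≈ 0.1561
m = L - C/2 = 0.32 - 0.2464 = 0.0736
Sector ⌊H'⌋ = 2 → (R',G',B') = (0.0, 0.4928, ≈0.1561)
RGB = ((R'+m)×255, (G'+m)×255, (B'+m)×255) = (18.768, 144.432, 58.5616)
Round half up → RGB(19, 144, 59)


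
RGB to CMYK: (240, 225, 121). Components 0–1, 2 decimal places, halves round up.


R'=240/255≈0.9412, G'=225/255≈0.8824, B'=121/255≈0.4745
K = 1 - max(R',G',B') = 1 - 240/255 = 15/255 = 0.05882… → 0.06
(1-R'-K)/(1-K) simplifies to (max-R)/max with max = 240:
C = (240-240)/240 = 0/240 = 0 → 0.00
M = (240-225)/240 = 15/240 = 0.0625 → 0.06
Y = (240-121)/240 = 119/240 = 0.49583… → 0.50
= CMYK(0.00, 0.06, 0.50, 0.06)


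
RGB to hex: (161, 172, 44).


R = 161 → A1 (hex)
G = 172 → AC (hex)
B = 44 → 2C (hex)
Hex = #A1AC2C


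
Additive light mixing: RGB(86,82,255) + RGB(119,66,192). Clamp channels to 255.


Additive: each channel = min(255, C₁+C₂)
R: 86+119 = 205 → 205
G: 82+66 = 148 → 148
B: 255+192 = 447 → 255
= RGB(205, 148, 255)


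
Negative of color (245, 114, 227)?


Invert: (255-R, 255-G, 255-B)
R: 255-245 = 10
G: 255-114 = 141
B: 255-227 = 28
= RGB(10, 141, 28)


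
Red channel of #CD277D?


Color: #CD277D
R = CD = 205
G = 27 = 39
B = 7D = 125
Red = 205


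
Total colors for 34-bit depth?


Colors = 2^bits = 2^34
= 17,179,869,184 colors


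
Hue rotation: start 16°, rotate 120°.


New hue = (H + rotation) mod 360
New hue = (16 + 120) mod 360
= 136 mod 360
= 136°


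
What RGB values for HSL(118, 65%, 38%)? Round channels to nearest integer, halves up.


H=118°, S=0.65, L=0.38
C = (1-|2L-1|)×S = (1-|-0.24|)×0.65 = 0.494
H' = H/60 = 118/60 ≈ 1.9667; X = C×(1-|H' mod 2 - 1|) ≈ 0.0165
m = L - C/2 = 0.38 - 0.247 = 0.133
Sector ⌊H'⌋ = 1 → (R',G',B') = (≈0.0165, 0.494, 0.0)
RGB = ((R'+m)×255, (G'+m)×255, (B'+m)×255) = (38.114, 159.885, 33.915)
Round half up → RGB(38, 160, 34)


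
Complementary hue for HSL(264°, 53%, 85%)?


Complement = opposite side of color wheel = hue + 180°
H' = (264 + 180) mod 360 = 84°
S and L unchanged.
= HSL(84°, 53%, 85%)


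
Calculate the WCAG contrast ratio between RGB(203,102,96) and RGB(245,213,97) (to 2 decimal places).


Linearize each sRGB channel c=v/255: c/12.92 if c ≤ 0.04045 else ((c+0.055)/1.055)^2.4
L = 0.2126×R_lin + 0.7152×G_lin + 0.0722×B_lin
Color 1 (203,102,96):
  R=203: 203/255≈0.7961 > 0.04045 → ((0.7961+0.055)/1.055)^2.4 ≈ 0.59720
  G=102: 102/255≈0.4000 > 0.04045 → ((0.4000+0.055)/1.055)^2.4 ≈ 0.13287
  B=96: 96/255≈0.3765 > 0.04045 → ((0.3765+0.055)/1.055)^2.4 ≈ 0.11697
  L1 = 0.2126×0.59720 + 0.7152×0.13287 + 0.0722×0.11697 ≈ 0.23044
Color 2 (245,213,97):
  R=245: 245/255≈0.9608 > 0.04045 → ((0.9608+0.055)/1.055)^2.4 ≈ 0.91310
  G=213: 213/255≈0.8353 > 0.04045 → ((0.8353+0.055)/1.055)^2.4 ≈ 0.66539
  B=97: 97/255≈0.3804 > 0.04045 → ((0.3804+0.055)/1.055)^2.4 ≈ 0.11954
  L2 = 0.2126×0.91310 + 0.7152×0.66539 + 0.0722×0.11954 ≈ 0.67864
Lighter = 0.67864, Darker = 0.23044
Ratio = (L_lighter + 0.05) / (L_darker + 0.05)
Ratio = (0.67864 + 0.05) / (0.23044 + 0.05) = 0.72864 / 0.28044 ≈ 2.5982
Ratio ≈ 2.60:1


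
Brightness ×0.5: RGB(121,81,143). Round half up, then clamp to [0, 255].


Multiply each channel by 0.5, round half up, clamp to [0, 255]
R: 121×0.5 = 60.5 → round → 61
G: 81×0.5 = 40.5 → round → 41
B: 143×0.5 = 71.5 → round → 72
= RGB(61, 41, 72)


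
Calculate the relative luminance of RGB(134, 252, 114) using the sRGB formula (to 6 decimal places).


Linearize each channel (sRGB transfer function): c = v/255; c_lin = c/12.92 if c ≤ 0.04045, else ((c+0.055)/1.055)^2.4
  R: 134/255 ≈ 0.525490 > 0.04045 → ((0.525490+0.055)/1.055)^2.4 ≈ 0.238398
  G: 252/255 ≈ 0.988235 > 0.04045 → ((0.988235+0.055)/1.055)^2.4 ≈ 0.973445
  B: 114/255 ≈ 0.447059 > 0.04045 → ((0.447059+0.055)/1.055)^2.4 ≈ 0.168269
R_lin = 0.238398, G_lin = 0.973445, B_lin = 0.168269
L = 0.2126×R + 0.7152×G + 0.0722×B
L = 0.2126×0.238398 + 0.7152×0.973445 + 0.0722×0.168269
L ≈ 0.759040


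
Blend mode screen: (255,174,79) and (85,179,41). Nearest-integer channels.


Screen: C = 255 - (255-A)×(255-B)/255, rounded to nearest integer
R: 255 - (255-255)×(255-85)/255 = 255 - 0/255 ≈ 255 - 0.000 = 255.000 → 255
G: 255 - (255-174)×(255-179)/255 = 255 - 6156/255 ≈ 255 - 24.141 = 230.859 → 231
B: 255 - (255-79)×(255-41)/255 = 255 - 37664/255 ≈ 255 - 147.702 = 107.298 → 107
= RGB(255, 231, 107)


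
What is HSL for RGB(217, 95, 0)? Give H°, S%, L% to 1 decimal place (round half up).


Normalize: R'=217/255≈0.8510, G'=95/255≈0.3725, B'=0/255≈0.0000
Max=217/255, Min=0/255, Δ=Max-Min=217/255
L = (Max+Min)/2 = (217+0)/510 = 217/510 = 0.42549… → L = 42.5%
L ≤ 0.5 → S = Δ/(Max+Min) = 217/(217+0) = 217/217 = 1 → S = 100.0%
(the 1/255 factors cancel in S and H, so raw channel differences can be used)
Max is R' → H = 60 × (((G-B)/Δ) mod 6) = 60 × (((95-0)/217) mod 6)
  95/217 = 0.4377…
  H = 60 × 0.4377… = 26.267…° → H = 26.3°
= HSL(26.3°, 100.0%, 42.5%)


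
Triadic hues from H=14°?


Triadic: equally spaced at 120° intervals
H1 = 14°
H2 = (14 + 120) mod 360 = 134°
H3 = (14 + 240) mod 360 = 254°
Triadic = 14°, 134°, 254°


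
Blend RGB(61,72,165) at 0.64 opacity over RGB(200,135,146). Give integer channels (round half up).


C = α×F + (1-α)×B, with 1-α = 0.36
R: 0.64×61 + 0.36×200 = 39.04 + 72.00 = 111.04 → 111
G: 0.64×72 + 0.36×135 = 46.08 + 48.60 = 94.68 → 95
B: 0.64×165 + 0.36×146 = 105.60 + 52.56 = 158.16 → 158
= RGB(111, 95, 158)


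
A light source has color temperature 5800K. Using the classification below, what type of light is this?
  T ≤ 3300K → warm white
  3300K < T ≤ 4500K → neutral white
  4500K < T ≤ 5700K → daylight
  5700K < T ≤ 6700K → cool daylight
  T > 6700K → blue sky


Temperature: 5800K
5700K < 5800K ≤ 6700K → cool daylight
Classification: cool daylight


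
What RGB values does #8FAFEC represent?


8F → 143 (R)
AF → 175 (G)
EC → 236 (B)
= RGB(143, 175, 236)


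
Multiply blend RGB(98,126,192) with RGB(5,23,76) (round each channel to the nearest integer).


Multiply: C = A×B/255, rounded to nearest integer
R: 98×5/255 = 490/255 ≈ 1.922 → 2
G: 126×23/255 = 2898/255 ≈ 11.365 → 11
B: 192×76/255 = 14592/255 ≈ 57.224 → 57
= RGB(2, 11, 57)


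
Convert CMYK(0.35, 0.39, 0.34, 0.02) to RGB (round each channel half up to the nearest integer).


R = 255 × (1-C) × (1-K) = 255 × 0.65 × 0.98 = 162.435 → 162
G = 255 × (1-M) × (1-K) = 255 × 0.61 × 0.98 = 152.439 → 152
B = 255 × (1-Y) × (1-K) = 255 × 0.66 × 0.98 = 164.934 → 165
= RGB(162, 152, 165)


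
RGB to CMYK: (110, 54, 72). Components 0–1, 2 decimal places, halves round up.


R'=110/255≈0.4314, G'=54/255≈0.2118, B'=72/255≈0.2824
K = 1 - max(R',G',B') = 1 - 110/255 = 145/255 = 0.56862… → 0.57
(1-R'-K)/(1-K) simplifies to (max-R)/max with max = 110:
C = (110-110)/110 = 0/110 = 0 → 0.00
M = (110-54)/110 = 56/110 = 0.50909… → 0.51
Y = (110-72)/110 = 38/110 = 0.34545… → 0.35
= CMYK(0.00, 0.51, 0.35, 0.57)


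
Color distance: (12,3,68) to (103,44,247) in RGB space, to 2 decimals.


d = √[(R₁-R₂)² + (G₁-G₂)² + (B₁-B₂)²]
d = √[(12-103)² + (3-44)² + (68-247)²]
d = √[8281 + 1681 + 32041]
d = √42003
d ≈ 204.95


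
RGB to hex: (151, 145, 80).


R = 151 → 97 (hex)
G = 145 → 91 (hex)
B = 80 → 50 (hex)
Hex = #979150


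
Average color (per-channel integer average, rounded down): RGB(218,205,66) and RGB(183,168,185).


Midpoint: each channel = ⌊(C₁+C₂)/2⌋
R: ⌊(218+183)/2⌋ = 200
G: ⌊(205+168)/2⌋ = 186
B: ⌊(66+185)/2⌋ = 125
= RGB(200, 186, 125)


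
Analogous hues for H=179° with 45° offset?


Base hue: 179°
Left analog: (179 - 45) mod 360 = 134°
Right analog: (179 + 45) mod 360 = 224°
Analogous hues = 134° and 224°


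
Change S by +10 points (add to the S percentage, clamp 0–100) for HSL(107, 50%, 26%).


Original S = 50%
Adjustment = +10 percentage points
New S = 50 + (10) = 60
Clamp to [0, 100] → 60
= HSL(107°, 60%, 26%)


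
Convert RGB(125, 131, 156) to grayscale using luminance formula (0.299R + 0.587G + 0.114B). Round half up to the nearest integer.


Gray = 0.299×R + 0.587×G + 0.114×B
Gray = 0.299×125 + 0.587×131 + 0.114×156
Gray = 37.375 + 76.897 + 17.784
Gray = 132.056 → round half up → 132
Gray = 132


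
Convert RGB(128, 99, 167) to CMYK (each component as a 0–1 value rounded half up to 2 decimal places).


R'=128/255≈0.5020, G'=99/255≈0.3882, B'=167/255≈0.6549
K = 1 - max(R',G',B') = 1 - 167/255 = 88/255 = 0.34509… → 0.35
(1-R'-K)/(1-K) simplifies to (max-R)/max with max = 167:
C = (167-128)/167 = 39/167 = 0.23353… → 0.23
M = (167-99)/167 = 68/167 = 0.40718… → 0.41
Y = (167-167)/167 = 0/167 = 0 → 0.00
= CMYK(0.23, 0.41, 0.00, 0.35)


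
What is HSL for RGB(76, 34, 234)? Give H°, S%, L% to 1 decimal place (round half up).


Normalize: R'=76/255≈0.2980, G'=34/255≈0.1333, B'=234/255≈0.9176
Max=234/255, Min=34/255, Δ=Max-Min=200/255
L = (Max+Min)/2 = (234+34)/510 = 268/510 = 0.52549… → L = 52.5%
L > 0.5 → S = Δ/(2-Max-Min) = 200/(510-234-34) = 200/242 = 0.82644… → S = 82.6%
(the 1/255 factors cancel in S and H, so raw channel differences can be used)
Max is B' → H = 60 × ((R-G)/Δ + 4) = 60 × ((76-34)/200 + 4)
  42/200 + 4 = 0.21 + 4 = 4.21
  H = 60 × 4.21 = 252.6° → H = 252.6°
= HSL(252.6°, 82.6%, 52.5%)


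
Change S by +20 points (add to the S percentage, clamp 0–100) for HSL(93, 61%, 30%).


Original S = 61%
Adjustment = +20 percentage points
New S = 61 + (20) = 81
Clamp to [0, 100] → 81
= HSL(93°, 81%, 30%)


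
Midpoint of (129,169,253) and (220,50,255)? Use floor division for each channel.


Midpoint: each channel = ⌊(C₁+C₂)/2⌋
R: ⌊(129+220)/2⌋ = 174
G: ⌊(169+50)/2⌋ = 109
B: ⌊(253+255)/2⌋ = 254
= RGB(174, 109, 254)


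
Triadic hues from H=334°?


Triadic: equally spaced at 120° intervals
H1 = 334°
H2 = (334 + 120) mod 360 = 94°
H3 = (334 + 240) mod 360 = 214°
Triadic = 334°, 94°, 214°


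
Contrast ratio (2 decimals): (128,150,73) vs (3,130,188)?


Linearize each sRGB channel c=v/255: c/12.92 if c ≤ 0.04045 else ((c+0.055)/1.055)^2.4
L = 0.2126×R_lin + 0.7152×G_lin + 0.0722×B_lin
Color 1 (128,150,73):
  R=128: 128/255≈0.5020 > 0.04045 → ((0.5020+0.055)/1.055)^2.4 ≈ 0.21586
  G=150: 150/255≈0.5882 > 0.04045 → ((0.5882+0.055)/1.055)^2.4 ≈ 0.30499
  B=73: 73/255≈0.2863 > 0.04045 → ((0.2863+0.055)/1.055)^2.4 ≈ 0.06663
  L1 = 0.2126×0.21586 + 0.7152×0.30499 + 0.0722×0.06663 ≈ 0.26883
Color 2 (3,130,188):
  R=3: 3/255≈0.0118 ≤ 0.04045 → 0.0118/12.92 ≈ 0.00091
  G=130: 130/255≈0.5098 > 0.04045 → ((0.5098+0.055)/1.055)^2.4 ≈ 0.22323
  B=188: 188/255≈0.7373 > 0.04045 → ((0.7373+0.055)/1.055)^2.4 ≈ 0.50289
  L2 = 0.2126×0.00091 + 0.7152×0.22323 + 0.0722×0.50289 ≈ 0.19615
Lighter = 0.26883, Darker = 0.19615
Ratio = (L_lighter + 0.05) / (L_darker + 0.05)
Ratio = (0.26883 + 0.05) / (0.19615 + 0.05) = 0.31883 / 0.24615 ≈ 1.2952
Ratio ≈ 1.30:1


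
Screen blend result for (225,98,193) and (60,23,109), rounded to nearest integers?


Screen: C = 255 - (255-A)×(255-B)/255, rounded to nearest integer
R: 255 - (255-225)×(255-60)/255 = 255 - 5850/255 ≈ 255 - 22.941 = 232.059 → 232
G: 255 - (255-98)×(255-23)/255 = 255 - 36424/255 ≈ 255 - 142.839 = 112.161 → 112
B: 255 - (255-193)×(255-109)/255 = 255 - 9052/255 ≈ 255 - 35.498 = 219.502 → 220
= RGB(232, 112, 220)


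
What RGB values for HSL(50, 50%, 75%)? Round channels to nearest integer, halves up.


H=50°, S=0.50, L=0.75
C = (1-|2L-1|)×S = (1-|0.50|)×0.50 = 0.25
H' = H/60 = 50/60 ≈ 0.8333; X = C×(1-|H' mod 2 - 1|) ≈ 0.2083
m = L - C/2 = 0.75 - 0.125 = 0.625
Sector ⌊H'⌋ = 0 → (R',G',B') = (0.25, ≈0.2083, 0.0)
RGB = ((R'+m)×255, (G'+m)×255, (B'+m)×255) = (223.125, 212.5, 159.375)
Round half up → RGB(223, 213, 159)


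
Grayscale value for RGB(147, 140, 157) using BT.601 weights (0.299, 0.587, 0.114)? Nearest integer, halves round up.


Gray = 0.299×R + 0.587×G + 0.114×B
Gray = 0.299×147 + 0.587×140 + 0.114×157
Gray = 43.953 + 82.180 + 17.898
Gray = 144.031 → round half up → 144
Gray = 144


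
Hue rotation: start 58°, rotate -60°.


New hue = (H + rotation) mod 360
New hue = (58 -60) mod 360
= -2 mod 360
= 358°


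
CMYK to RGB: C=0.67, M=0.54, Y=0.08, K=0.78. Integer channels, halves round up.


R = 255 × (1-C) × (1-K) = 255 × 0.33 × 0.22 = 18.513 → 19
G = 255 × (1-M) × (1-K) = 255 × 0.46 × 0.22 = 25.806 → 26
B = 255 × (1-Y) × (1-K) = 255 × 0.92 × 0.22 = 51.612 → 52
= RGB(19, 26, 52)


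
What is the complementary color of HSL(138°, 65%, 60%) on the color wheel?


Complement = opposite side of color wheel = hue + 180°
H' = (138 + 180) mod 360 = 318°
S and L unchanged.
= HSL(318°, 65%, 60%)


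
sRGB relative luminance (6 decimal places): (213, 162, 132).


Linearize each channel (sRGB transfer function): c = v/255; c_lin = c/12.92 if c ≤ 0.04045, else ((c+0.055)/1.055)^2.4
  R: 213/255 ≈ 0.835294 > 0.04045 → ((0.835294+0.055)/1.055)^2.4 ≈ 0.665387
  G: 162/255 ≈ 0.635294 > 0.04045 → ((0.635294+0.055)/1.055)^2.4 ≈ 0.361307
  B: 132/255 ≈ 0.517647 > 0.04045 → ((0.517647+0.055)/1.055)^2.4 ≈ 0.230740
R_lin = 0.665387, G_lin = 0.361307, B_lin = 0.230740
L = 0.2126×R + 0.7152×G + 0.0722×B
L = 0.2126×0.665387 + 0.7152×0.361307 + 0.0722×0.230740
L ≈ 0.416527


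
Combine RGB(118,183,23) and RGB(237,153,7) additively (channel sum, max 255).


Additive: each channel = min(255, C₁+C₂)
R: 118+237 = 355 → 255
G: 183+153 = 336 → 255
B: 23+7 = 30 → 30
= RGB(255, 255, 30)


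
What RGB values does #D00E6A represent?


D0 → 208 (R)
0E → 14 (G)
6A → 106 (B)
= RGB(208, 14, 106)


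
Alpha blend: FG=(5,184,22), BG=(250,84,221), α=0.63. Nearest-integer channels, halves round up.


C = α×F + (1-α)×B, with 1-α = 0.37
R: 0.63×5 + 0.37×250 = 3.15 + 92.50 = 95.65 → 96
G: 0.63×184 + 0.37×84 = 115.92 + 31.08 = 147.00 → 147
B: 0.63×22 + 0.37×221 = 13.86 + 81.77 = 95.63 → 96
= RGB(96, 147, 96)


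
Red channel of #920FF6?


Color: #920FF6
R = 92 = 146
G = 0F = 15
B = F6 = 246
Red = 146


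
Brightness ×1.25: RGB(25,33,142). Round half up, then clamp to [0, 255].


Multiply each channel by 1.25, round half up, clamp to [0, 255]
R: 25×1.25 = 31.25 → round → 31
G: 33×1.25 = 41.25 → round → 41
B: 142×1.25 = 177.5 → round → 178
= RGB(31, 41, 178)


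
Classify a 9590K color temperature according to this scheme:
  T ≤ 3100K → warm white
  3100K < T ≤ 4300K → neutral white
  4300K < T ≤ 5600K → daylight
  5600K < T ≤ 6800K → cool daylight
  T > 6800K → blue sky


Temperature: 9590K
9590K > 6800K → blue sky
Classification: blue sky


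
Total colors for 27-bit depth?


Colors = 2^bits = 2^27
= 134,217,728 colors


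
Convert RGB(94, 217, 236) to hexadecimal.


R = 94 → 5E (hex)
G = 217 → D9 (hex)
B = 236 → EC (hex)
Hex = #5ED9EC


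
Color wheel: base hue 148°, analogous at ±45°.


Base hue: 148°
Left analog: (148 - 45) mod 360 = 103°
Right analog: (148 + 45) mod 360 = 193°
Analogous hues = 103° and 193°


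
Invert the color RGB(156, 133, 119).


Invert: (255-R, 255-G, 255-B)
R: 255-156 = 99
G: 255-133 = 122
B: 255-119 = 136
= RGB(99, 122, 136)


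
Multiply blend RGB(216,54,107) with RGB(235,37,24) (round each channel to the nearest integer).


Multiply: C = A×B/255, rounded to nearest integer
R: 216×235/255 = 50760/255 ≈ 199.059 → 199
G: 54×37/255 = 1998/255 ≈ 7.835 → 8
B: 107×24/255 = 2568/255 ≈ 10.071 → 10
= RGB(199, 8, 10)


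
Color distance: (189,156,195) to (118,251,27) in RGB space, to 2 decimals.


d = √[(R₁-R₂)² + (G₁-G₂)² + (B₁-B₂)²]
d = √[(189-118)² + (156-251)² + (195-27)²]
d = √[5041 + 9025 + 28224]
d = √42290
d ≈ 205.65


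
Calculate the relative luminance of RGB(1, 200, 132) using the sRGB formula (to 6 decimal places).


Linearize each channel (sRGB transfer function): c = v/255; c_lin = c/12.92 if c ≤ 0.04045, else ((c+0.055)/1.055)^2.4
  R: 1/255 ≈ 0.003922 ≤ 0.04045 → 0.003922/12.92 ≈ 0.000304
  G: 200/255 ≈ 0.784314 > 0.04045 → ((0.784314+0.055)/1.055)^2.4 ≈ 0.577580
  B: 132/255 ≈ 0.517647 > 0.04045 → ((0.517647+0.055)/1.055)^2.4 ≈ 0.230740
R_lin = 0.000304, G_lin = 0.577580, B_lin = 0.230740
L = 0.2126×R + 0.7152×G + 0.0722×B
L = 0.2126×0.000304 + 0.7152×0.577580 + 0.0722×0.230740
L ≈ 0.429809


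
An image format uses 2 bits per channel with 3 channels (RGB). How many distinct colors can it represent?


Total bits = 2 bits/channel × 3 channels = 6 bits
Distinct colors = 2^6
= 64 colors


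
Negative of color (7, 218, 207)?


Invert: (255-R, 255-G, 255-B)
R: 255-7 = 248
G: 255-218 = 37
B: 255-207 = 48
= RGB(248, 37, 48)


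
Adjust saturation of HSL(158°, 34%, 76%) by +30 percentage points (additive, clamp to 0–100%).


Original S = 34%
Adjustment = +30 percentage points
New S = 34 + (30) = 64
Clamp to [0, 100] → 64
= HSL(158°, 64%, 76%)


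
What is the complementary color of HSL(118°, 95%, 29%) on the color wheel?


Complement = opposite side of color wheel = hue + 180°
H' = (118 + 180) mod 360 = 298°
S and L unchanged.
= HSL(298°, 95%, 29%)


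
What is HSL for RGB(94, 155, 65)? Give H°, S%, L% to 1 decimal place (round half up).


Normalize: R'=94/255≈0.3686, G'=155/255≈0.6078, B'=65/255≈0.2549
Max=155/255, Min=65/255, Δ=Max-Min=90/255
L = (Max+Min)/2 = (155+65)/510 = 220/510 = 0.43137… → L = 43.1%
L ≤ 0.5 → S = Δ/(Max+Min) = 90/(155+65) = 90/220 = 0.40909… → S = 40.9%
(the 1/255 factors cancel in S and H, so raw channel differences can be used)
Max is G' → H = 60 × ((B-R)/Δ + 2) = 60 × ((65-94)/90 + 2)
  -29/90 + 2 = -0.3222… + 2 = 1.6777…
  H = 60 × 1.6777… = 100.666…° → H = 100.7°
= HSL(100.7°, 40.9%, 43.1%)


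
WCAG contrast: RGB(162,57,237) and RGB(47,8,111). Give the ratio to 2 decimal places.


Linearize each sRGB channel c=v/255: c/12.92 if c ≤ 0.04045 else ((c+0.055)/1.055)^2.4
L = 0.2126×R_lin + 0.7152×G_lin + 0.0722×B_lin
Color 1 (162,57,237):
  R=162: 162/255≈0.6353 > 0.04045 → ((0.6353+0.055)/1.055)^2.4 ≈ 0.36131
  G=57: 57/255≈0.2235 > 0.04045 → ((0.2235+0.055)/1.055)^2.4 ≈ 0.04092
  B=237: 237/255≈0.9294 > 0.04045 → ((0.9294+0.055)/1.055)^2.4 ≈ 0.84687
  L1 = 0.2126×0.36131 + 0.7152×0.04092 + 0.0722×0.84687 ≈ 0.16722
Color 2 (47,8,111):
  R=47: 47/255≈0.1843 > 0.04045 → ((0.1843+0.055)/1.055)^2.4 ≈ 0.02843
  G=8: 8/255≈0.0314 ≤ 0.04045 → 0.0314/12.92 ≈ 0.00243
  B=111: 111/255≈0.4353 > 0.04045 → ((0.4353+0.055)/1.055)^2.4 ≈ 0.15896
  L2 = 0.2126×0.02843 + 0.7152×0.00243 + 0.0722×0.15896 ≈ 0.01926
Lighter = 0.16722, Darker = 0.01926
Ratio = (L_lighter + 0.05) / (L_darker + 0.05)
Ratio = (0.16722 + 0.05) / (0.01926 + 0.05) = 0.21722 / 0.06926 ≈ 3.1364
Ratio ≈ 3.14:1


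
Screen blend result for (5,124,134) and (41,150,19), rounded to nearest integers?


Screen: C = 255 - (255-A)×(255-B)/255, rounded to nearest integer
R: 255 - (255-5)×(255-41)/255 = 255 - 53500/255 ≈ 255 - 209.804 = 45.196 → 45
G: 255 - (255-124)×(255-150)/255 = 255 - 13755/255 ≈ 255 - 53.941 = 201.059 → 201
B: 255 - (255-134)×(255-19)/255 = 255 - 28556/255 ≈ 255 - 111.984 = 143.016 → 143
= RGB(45, 201, 143)


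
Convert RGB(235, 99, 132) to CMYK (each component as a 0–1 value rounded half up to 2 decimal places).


R'=235/255≈0.9216, G'=99/255≈0.3882, B'=132/255≈0.5176
K = 1 - max(R',G',B') = 1 - 235/255 = 20/255 = 0.07843… → 0.08
(1-R'-K)/(1-K) simplifies to (max-R)/max with max = 235:
C = (235-235)/235 = 0/235 = 0 → 0.00
M = (235-99)/235 = 136/235 = 0.57872… → 0.58
Y = (235-132)/235 = 103/235 = 0.43829… → 0.44
= CMYK(0.00, 0.58, 0.44, 0.08)


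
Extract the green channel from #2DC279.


Color: #2DC279
R = 2D = 45
G = C2 = 194
B = 79 = 121
Green = 194


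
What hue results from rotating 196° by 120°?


New hue = (H + rotation) mod 360
New hue = (196 + 120) mod 360
= 316 mod 360
= 316°


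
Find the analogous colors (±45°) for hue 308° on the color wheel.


Base hue: 308°
Left analog: (308 - 45) mod 360 = 263°
Right analog: (308 + 45) mod 360 = 353°
Analogous hues = 263° and 353°


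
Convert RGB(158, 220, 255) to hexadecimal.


R = 158 → 9E (hex)
G = 220 → DC (hex)
B = 255 → FF (hex)
Hex = #9EDCFF


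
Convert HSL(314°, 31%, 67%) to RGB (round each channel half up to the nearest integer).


H=314°, S=0.31, L=0.67
C = (1-|2L-1|)×S = (1-|0.34|)×0.31 = 0.2046
H' = H/60 = 314/60 ≈ 5.2333; X = C×(1-|H' mod 2 - 1|) = 0.15686
m = L - C/2 = 0.67 - 0.1023 = 0.5677
Sector ⌊H'⌋ = 5 → (R',G',B') = (0.2046, 0.0, 0.15686)
RGB = ((R'+m)×255, (G'+m)×255, (B'+m)×255) = (196.9365, 144.7635, 184.7628)
Round half up → RGB(197, 145, 185)


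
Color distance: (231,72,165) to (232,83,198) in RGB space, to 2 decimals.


d = √[(R₁-R₂)² + (G₁-G₂)² + (B₁-B₂)²]
d = √[(231-232)² + (72-83)² + (165-198)²]
d = √[1 + 121 + 1089]
d = √1211
d ≈ 34.80


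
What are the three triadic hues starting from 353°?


Triadic: equally spaced at 120° intervals
H1 = 353°
H2 = (353 + 120) mod 360 = 113°
H3 = (353 + 240) mod 360 = 233°
Triadic = 353°, 113°, 233°


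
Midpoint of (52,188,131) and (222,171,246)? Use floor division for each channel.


Midpoint: each channel = ⌊(C₁+C₂)/2⌋
R: ⌊(52+222)/2⌋ = 137
G: ⌊(188+171)/2⌋ = 179
B: ⌊(131+246)/2⌋ = 188
= RGB(137, 179, 188)


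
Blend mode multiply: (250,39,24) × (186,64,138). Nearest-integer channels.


Multiply: C = A×B/255, rounded to nearest integer
R: 250×186/255 = 46500/255 ≈ 182.353 → 182
G: 39×64/255 = 2496/255 ≈ 9.788 → 10
B: 24×138/255 = 3312/255 ≈ 12.988 → 13
= RGB(182, 10, 13)


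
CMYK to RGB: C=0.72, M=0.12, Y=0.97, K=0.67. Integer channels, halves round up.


R = 255 × (1-C) × (1-K) = 255 × 0.28 × 0.33 = 23.562 → 24
G = 255 × (1-M) × (1-K) = 255 × 0.88 × 0.33 = 74.052 → 74
B = 255 × (1-Y) × (1-K) = 255 × 0.03 × 0.33 = 2.5245 → 3
= RGB(24, 74, 3)


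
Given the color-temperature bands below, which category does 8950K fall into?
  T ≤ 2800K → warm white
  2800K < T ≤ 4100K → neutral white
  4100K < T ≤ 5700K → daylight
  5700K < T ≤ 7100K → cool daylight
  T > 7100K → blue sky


Temperature: 8950K
8950K > 7100K → blue sky
Classification: blue sky


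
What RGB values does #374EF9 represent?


37 → 55 (R)
4E → 78 (G)
F9 → 249 (B)
= RGB(55, 78, 249)


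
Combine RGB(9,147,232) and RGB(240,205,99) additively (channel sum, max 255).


Additive: each channel = min(255, C₁+C₂)
R: 9+240 = 249 → 249
G: 147+205 = 352 → 255
B: 232+99 = 331 → 255
= RGB(249, 255, 255)


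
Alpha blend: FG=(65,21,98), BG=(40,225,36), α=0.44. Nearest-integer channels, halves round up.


C = α×F + (1-α)×B, with 1-α = 0.56
R: 0.44×65 + 0.56×40 = 28.60 + 22.40 = 51.00 → 51
G: 0.44×21 + 0.56×225 = 9.24 + 126.00 = 135.24 → 135
B: 0.44×98 + 0.56×36 = 43.12 + 20.16 = 63.28 → 63
= RGB(51, 135, 63)


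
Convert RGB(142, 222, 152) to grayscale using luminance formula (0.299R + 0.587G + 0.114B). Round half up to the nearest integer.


Gray = 0.299×R + 0.587×G + 0.114×B
Gray = 0.299×142 + 0.587×222 + 0.114×152
Gray = 42.458 + 130.314 + 17.328
Gray = 190.100 → round half up → 190
Gray = 190


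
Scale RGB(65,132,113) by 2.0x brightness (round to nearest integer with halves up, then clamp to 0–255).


Multiply each channel by 2.0, round half up, clamp to [0, 255]
R: 65×2.0 = 130
G: 132×2.0 = 264 → clamp → 255
B: 113×2.0 = 226
= RGB(130, 255, 226)


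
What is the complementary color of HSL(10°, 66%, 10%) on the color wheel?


Complement = opposite side of color wheel = hue + 180°
H' = (10 + 180) mod 360 = 190°
S and L unchanged.
= HSL(190°, 66%, 10%)


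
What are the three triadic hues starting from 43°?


Triadic: equally spaced at 120° intervals
H1 = 43°
H2 = (43 + 120) mod 360 = 163°
H3 = (43 + 240) mod 360 = 283°
Triadic = 43°, 163°, 283°


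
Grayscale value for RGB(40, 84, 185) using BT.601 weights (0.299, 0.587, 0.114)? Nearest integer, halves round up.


Gray = 0.299×R + 0.587×G + 0.114×B
Gray = 0.299×40 + 0.587×84 + 0.114×185
Gray = 11.960 + 49.308 + 21.090
Gray = 82.358 → round half up → 82
Gray = 82


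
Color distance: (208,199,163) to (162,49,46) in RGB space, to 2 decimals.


d = √[(R₁-R₂)² + (G₁-G₂)² + (B₁-B₂)²]
d = √[(208-162)² + (199-49)² + (163-46)²]
d = √[2116 + 22500 + 13689]
d = √38305
d ≈ 195.72


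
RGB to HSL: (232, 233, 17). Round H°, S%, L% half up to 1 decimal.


Normalize: R'=232/255≈0.9098, G'=233/255≈0.9137, B'=17/255≈0.0667
Max=233/255, Min=17/255, Δ=Max-Min=216/255
L = (Max+Min)/2 = (233+17)/510 = 250/510 = 0.49019… → L = 49.0%
L ≤ 0.5 → S = Δ/(Max+Min) = 216/(233+17) = 216/250 = 0.864 → S = 86.4%
(the 1/255 factors cancel in S and H, so raw channel differences can be used)
Max is G' → H = 60 × ((B-R)/Δ + 2) = 60 × ((17-232)/216 + 2)
  -215/216 + 2 = -0.9953… + 2 = 1.0046…
  H = 60 × 1.0046… = 60.277…° → H = 60.3°
= HSL(60.3°, 86.4%, 49.0%)


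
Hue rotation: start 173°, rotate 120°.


New hue = (H + rotation) mod 360
New hue = (173 + 120) mod 360
= 293 mod 360
= 293°


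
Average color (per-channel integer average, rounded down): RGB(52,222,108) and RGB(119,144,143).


Midpoint: each channel = ⌊(C₁+C₂)/2⌋
R: ⌊(52+119)/2⌋ = 85
G: ⌊(222+144)/2⌋ = 183
B: ⌊(108+143)/2⌋ = 125
= RGB(85, 183, 125)


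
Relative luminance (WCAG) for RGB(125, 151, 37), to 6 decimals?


Linearize each channel (sRGB transfer function): c = v/255; c_lin = c/12.92 if c ≤ 0.04045, else ((c+0.055)/1.055)^2.4
  R: 125/255 ≈ 0.490196 > 0.04045 → ((0.490196+0.055)/1.055)^2.4 ≈ 0.205079
  G: 151/255 ≈ 0.592157 > 0.04045 → ((0.592157+0.055)/1.055)^2.4 ≈ 0.309469
  B: 37/255 ≈ 0.145098 > 0.04045 → ((0.145098+0.055)/1.055)^2.4 ≈ 0.018500
R_lin = 0.205079, G_lin = 0.309469, B_lin = 0.018500
L = 0.2126×R + 0.7152×G + 0.0722×B
L = 0.2126×0.205079 + 0.7152×0.309469 + 0.0722×0.018500
L ≈ 0.266268
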